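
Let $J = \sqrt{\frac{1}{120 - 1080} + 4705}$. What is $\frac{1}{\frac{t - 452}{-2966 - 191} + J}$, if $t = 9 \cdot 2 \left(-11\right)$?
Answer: $- \frac{1969968000}{45016944636551} + \frac{79733192 \sqrt{67751985}}{45016944636551} \approx 0.014535$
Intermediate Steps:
$t = -198$ ($t = 18 \left(-11\right) = -198$)
$J = \frac{\sqrt{67751985}}{120}$ ($J = \sqrt{\frac{1}{-960} + 4705} = \sqrt{- \frac{1}{960} + 4705} = \sqrt{\frac{4516799}{960}} = \frac{\sqrt{67751985}}{120} \approx 68.593$)
$\frac{1}{\frac{t - 452}{-2966 - 191} + J} = \frac{1}{\frac{-198 - 452}{-2966 - 191} + \frac{\sqrt{67751985}}{120}} = \frac{1}{- \frac{650}{-3157} + \frac{\sqrt{67751985}}{120}} = \frac{1}{\left(-650\right) \left(- \frac{1}{3157}\right) + \frac{\sqrt{67751985}}{120}} = \frac{1}{\frac{650}{3157} + \frac{\sqrt{67751985}}{120}}$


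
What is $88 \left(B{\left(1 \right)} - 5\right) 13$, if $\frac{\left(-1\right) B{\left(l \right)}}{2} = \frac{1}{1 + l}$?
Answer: $-6864$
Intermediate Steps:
$B{\left(l \right)} = - \frac{2}{1 + l}$
$88 \left(B{\left(1 \right)} - 5\right) 13 = 88 \left(- \frac{2}{1 + 1} - 5\right) 13 = 88 \left(- \frac{2}{2} - 5\right) 13 = 88 \left(\left(-2\right) \frac{1}{2} - 5\right) 13 = 88 \left(-1 - 5\right) 13 = 88 \left(-6\right) 13 = \left(-528\right) 13 = -6864$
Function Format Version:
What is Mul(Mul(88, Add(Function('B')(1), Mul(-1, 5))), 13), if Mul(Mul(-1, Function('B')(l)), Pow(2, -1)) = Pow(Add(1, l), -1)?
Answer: -6864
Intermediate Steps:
Function('B')(l) = Mul(-2, Pow(Add(1, l), -1))
Mul(Mul(88, Add(Function('B')(1), Mul(-1, 5))), 13) = Mul(Mul(88, Add(Mul(-2, Pow(Add(1, 1), -1)), Mul(-1, 5))), 13) = Mul(Mul(88, Add(Mul(-2, Pow(2, -1)), -5)), 13) = Mul(Mul(88, Add(Mul(-2, Rational(1, 2)), -5)), 13) = Mul(Mul(88, Add(-1, -5)), 13) = Mul(Mul(88, -6), 13) = Mul(-528, 13) = -6864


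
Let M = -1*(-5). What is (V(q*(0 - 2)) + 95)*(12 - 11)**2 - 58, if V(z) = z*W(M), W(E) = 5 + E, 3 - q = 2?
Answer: 17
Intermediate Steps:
q = 1 (q = 3 - 1*2 = 3 - 2 = 1)
M = 5
V(z) = 10*z (V(z) = z*(5 + 5) = z*10 = 10*z)
(V(q*(0 - 2)) + 95)*(12 - 11)**2 - 58 = (10*(1*(0 - 2)) + 95)*(12 - 11)**2 - 58 = (10*(1*(-2)) + 95)*1**2 - 58 = (10*(-2) + 95)*1 - 58 = (-20 + 95)*1 - 58 = 75*1 - 58 = 75 - 58 = 17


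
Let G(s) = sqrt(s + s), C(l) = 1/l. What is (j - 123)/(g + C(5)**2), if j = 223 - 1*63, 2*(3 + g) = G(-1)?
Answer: -136900/11577 - 23125*I*sqrt(2)/11577 ≈ -11.825 - 2.8249*I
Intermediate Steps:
G(s) = sqrt(2)*sqrt(s) (G(s) = sqrt(2*s) = sqrt(2)*sqrt(s))
g = -3 + I*sqrt(2)/2 (g = -3 + (sqrt(2)*sqrt(-1))/2 = -3 + (sqrt(2)*I)/2 = -3 + (I*sqrt(2))/2 = -3 + I*sqrt(2)/2 ≈ -3.0 + 0.70711*I)
j = 160 (j = 223 - 63 = 160)
(j - 123)/(g + C(5)**2) = (160 - 123)/((-3 + I*sqrt(2)/2) + (1/5)**2) = 37/((-3 + I*sqrt(2)/2) + (1/5)**2) = 37/((-3 + I*sqrt(2)/2) + 1/25) = 37/(-74/25 + I*sqrt(2)/2)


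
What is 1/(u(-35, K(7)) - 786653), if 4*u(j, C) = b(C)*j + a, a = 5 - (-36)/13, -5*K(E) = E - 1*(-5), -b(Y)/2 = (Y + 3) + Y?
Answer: -52/40907493 ≈ -1.2712e-6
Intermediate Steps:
b(Y) = -6 - 4*Y (b(Y) = -2*((Y + 3) + Y) = -2*((3 + Y) + Y) = -2*(3 + 2*Y) = -6 - 4*Y)
K(E) = -1 - E/5 (K(E) = -(E - 1*(-5))/5 = -(E + 5)/5 = -(5 + E)/5 = -1 - E/5)
a = 101/13 (a = 5 - (-36)/13 = 5 - 6*(-6/13) = 5 + 36/13 = 101/13 ≈ 7.7692)
u(j, C) = 101/52 + j*(-6 - 4*C)/4 (u(j, C) = ((-6 - 4*C)*j + 101/13)/4 = (j*(-6 - 4*C) + 101/13)/4 = (101/13 + j*(-6 - 4*C))/4 = 101/52 + j*(-6 - 4*C)/4)
1/(u(-35, K(7)) - 786653) = 1/((101/52 - ½*(-35)*(3 + 2*(-1 - ⅕*7))) - 786653) = 1/((101/52 - ½*(-35)*(3 + 2*(-1 - 7/5))) - 786653) = 1/((101/52 - ½*(-35)*(3 + 2*(-12/5))) - 786653) = 1/((101/52 - ½*(-35)*(3 - 24/5)) - 786653) = 1/((101/52 - ½*(-35)*(-9/5)) - 786653) = 1/((101/52 - 63/2) - 786653) = 1/(-1537/52 - 786653) = 1/(-40907493/52) = -52/40907493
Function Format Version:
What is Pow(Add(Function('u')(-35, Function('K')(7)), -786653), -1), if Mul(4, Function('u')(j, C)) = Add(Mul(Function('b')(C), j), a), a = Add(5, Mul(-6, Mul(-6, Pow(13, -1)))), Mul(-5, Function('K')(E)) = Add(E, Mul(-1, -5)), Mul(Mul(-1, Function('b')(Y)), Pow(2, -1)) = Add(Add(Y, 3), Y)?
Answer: Rational(-52, 40907493) ≈ -1.2712e-6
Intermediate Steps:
Function('b')(Y) = Add(-6, Mul(-4, Y)) (Function('b')(Y) = Mul(-2, Add(Add(Y, 3), Y)) = Mul(-2, Add(Add(3, Y), Y)) = Mul(-2, Add(3, Mul(2, Y))) = Add(-6, Mul(-4, Y)))
Function('K')(E) = Add(-1, Mul(Rational(-1, 5), E)) (Function('K')(E) = Mul(Rational(-1, 5), Add(E, Mul(-1, -5))) = Mul(Rational(-1, 5), Add(E, 5)) = Mul(Rational(-1, 5), Add(5, E)) = Add(-1, Mul(Rational(-1, 5), E)))
a = Rational(101, 13) (a = Add(5, Mul(-6, Mul(-6, Rational(1, 13)))) = Add(5, Mul(-6, Rational(-6, 13))) = Add(5, Rational(36, 13)) = Rational(101, 13) ≈ 7.7692)
Function('u')(j, C) = Add(Rational(101, 52), Mul(Rational(1, 4), j, Add(-6, Mul(-4, C)))) (Function('u')(j, C) = Mul(Rational(1, 4), Add(Mul(Add(-6, Mul(-4, C)), j), Rational(101, 13))) = Mul(Rational(1, 4), Add(Mul(j, Add(-6, Mul(-4, C))), Rational(101, 13))) = Mul(Rational(1, 4), Add(Rational(101, 13), Mul(j, Add(-6, Mul(-4, C))))) = Add(Rational(101, 52), Mul(Rational(1, 4), j, Add(-6, Mul(-4, C)))))
Pow(Add(Function('u')(-35, Function('K')(7)), -786653), -1) = Pow(Add(Add(Rational(101, 52), Mul(Rational(-1, 2), -35, Add(3, Mul(2, Add(-1, Mul(Rational(-1, 5), 7)))))), -786653), -1) = Pow(Add(Add(Rational(101, 52), Mul(Rational(-1, 2), -35, Add(3, Mul(2, Add(-1, Rational(-7, 5)))))), -786653), -1) = Pow(Add(Add(Rational(101, 52), Mul(Rational(-1, 2), -35, Add(3, Mul(2, Rational(-12, 5))))), -786653), -1) = Pow(Add(Add(Rational(101, 52), Mul(Rational(-1, 2), -35, Add(3, Rational(-24, 5)))), -786653), -1) = Pow(Add(Add(Rational(101, 52), Mul(Rational(-1, 2), -35, Rational(-9, 5))), -786653), -1) = Pow(Add(Add(Rational(101, 52), Rational(-63, 2)), -786653), -1) = Pow(Add(Rational(-1537, 52), -786653), -1) = Pow(Rational(-40907493, 52), -1) = Rational(-52, 40907493)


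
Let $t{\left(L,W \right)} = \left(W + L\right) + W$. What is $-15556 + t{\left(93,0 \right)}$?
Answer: $-15463$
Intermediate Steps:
$t{\left(L,W \right)} = L + 2 W$ ($t{\left(L,W \right)} = \left(L + W\right) + W = L + 2 W$)
$-15556 + t{\left(93,0 \right)} = -15556 + \left(93 + 2 \cdot 0\right) = -15556 + \left(93 + 0\right) = -15556 + 93 = -15463$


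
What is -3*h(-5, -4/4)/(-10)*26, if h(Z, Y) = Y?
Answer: -39/5 ≈ -7.8000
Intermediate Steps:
-3*h(-5, -4/4)/(-10)*26 = -3*(-4/4)/(-10)*26 = -3*(-4*¼)*(-1)/10*26 = -(-3)*(-1)/10*26 = -3*⅒*26 = -3/10*26 = -39/5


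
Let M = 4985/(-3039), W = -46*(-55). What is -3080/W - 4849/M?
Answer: 338790973/114655 ≈ 2954.9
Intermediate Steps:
W = 2530
M = -4985/3039 (M = 4985*(-1/3039) = -4985/3039 ≈ -1.6403)
-3080/W - 4849/M = -3080/2530 - 4849/(-4985/3039) = -3080*1/2530 - 4849*(-3039/4985) = -28/23 + 14736111/4985 = 338790973/114655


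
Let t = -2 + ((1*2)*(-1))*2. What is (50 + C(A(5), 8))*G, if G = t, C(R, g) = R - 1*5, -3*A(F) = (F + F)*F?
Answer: -170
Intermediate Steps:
A(F) = -2*F²/3 (A(F) = -(F + F)*F/3 = -2*F*F/3 = -2*F²/3)
C(R, g) = -5 + R (C(R, g) = R - 5 = -5 + R)
t = -6 (t = -2 + (2*(-1))*2 = -2 - 2*2 = -2 - 4 = -6)
G = -6
(50 + C(A(5), 8))*G = (50 + (-5 - ⅔*5²))*(-6) = (50 + (-5 - ⅔*25))*(-6) = (50 + (-5 - 50/3))*(-6) = (50 - 65/3)*(-6) = (85/3)*(-6) = -170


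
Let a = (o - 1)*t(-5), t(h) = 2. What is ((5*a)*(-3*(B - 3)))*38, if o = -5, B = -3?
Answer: -41040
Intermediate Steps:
a = -12 (a = (-5 - 1)*2 = -6*2 = -12)
((5*a)*(-3*(B - 3)))*38 = ((5*(-12))*(-3*(-3 - 3)))*38 = -(-180)*(-6)*38 = -60*18*38 = -1080*38 = -41040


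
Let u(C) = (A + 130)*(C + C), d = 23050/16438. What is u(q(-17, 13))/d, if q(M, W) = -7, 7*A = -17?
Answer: -14679134/11525 ≈ -1273.7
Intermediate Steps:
A = -17/7 (A = (1/7)*(-17) = -17/7 ≈ -2.4286)
d = 11525/8219 (d = 23050*(1/16438) = 11525/8219 ≈ 1.4022)
u(C) = 1786*C/7 (u(C) = (-17/7 + 130)*(C + C) = 893*(2*C)/7 = 1786*C/7)
u(q(-17, 13))/d = ((1786/7)*(-7))/(11525/8219) = -1786*8219/11525 = -14679134/11525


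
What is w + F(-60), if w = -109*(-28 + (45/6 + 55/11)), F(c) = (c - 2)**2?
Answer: 11067/2 ≈ 5533.5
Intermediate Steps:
F(c) = (-2 + c)**2
w = 3379/2 (w = -109*(-28 + (45*(1/6) + 55*(1/11))) = -109*(-28 + (15/2 + 5)) = -109*(-28 + 25/2) = -109*(-31/2) = 3379/2 ≈ 1689.5)
w + F(-60) = 3379/2 + (-2 - 60)**2 = 3379/2 + (-62)**2 = 3379/2 + 3844 = 11067/2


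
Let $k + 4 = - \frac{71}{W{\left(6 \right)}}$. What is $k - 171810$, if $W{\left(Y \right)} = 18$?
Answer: $- \frac{3092723}{18} \approx -1.7182 \cdot 10^{5}$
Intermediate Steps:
$k = - \frac{143}{18}$ ($k = -4 - \frac{71}{18} = - \frac{143}{18} \approx -7.9444$)
$k - 171810 = - \frac{143}{18} - 171810 = - \frac{3092723}{18}$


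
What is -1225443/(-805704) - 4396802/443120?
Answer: -15622409669/1859497690 ≈ -8.4014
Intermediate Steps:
-1225443/(-805704) - 4396802/443120 = -1225443*(-1/805704) - 4396802*1/443120 = 408481/268568 - 2198401/221560 = -15622409669/1859497690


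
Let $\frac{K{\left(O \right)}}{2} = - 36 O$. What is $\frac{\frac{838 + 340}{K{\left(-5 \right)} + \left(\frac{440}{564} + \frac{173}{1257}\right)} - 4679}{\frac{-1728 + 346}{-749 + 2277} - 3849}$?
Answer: $\frac{76170139718348}{62716918511147} \approx 1.2145$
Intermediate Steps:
$K{\left(O \right)} = - 72 O$ ($K{\left(O \right)} = 2 \left(- 36 O\right) = - 72 O$)
$\frac{\frac{838 + 340}{K{\left(-5 \right)} + \left(\frac{440}{564} + \frac{173}{1257}\right)} - 4679}{\frac{-1728 + 346}{-749 + 2277} - 3849} = \frac{\frac{838 + 340}{\left(-72\right) \left(-5\right) + \left(\frac{440}{564} + \frac{173}{1257}\right)} - 4679}{\frac{-1728 + 346}{-749 + 2277} - 3849} = \frac{\frac{1178}{360 + \left(440 \cdot \frac{1}{564} + 173 \cdot \frac{1}{1257}\right)} - 4679}{- \frac{1382}{1528} - 3849} = \frac{\frac{1178}{360 + \left(\frac{110}{141} + \frac{173}{1257}\right)} - 4679}{\left(-1382\right) \frac{1}{1528} - 3849} = \frac{\frac{1178}{360 + \frac{54221}{59079}} - 4679}{- \frac{691}{764} - 3849} = \frac{\frac{1178}{\frac{21322661}{59079}} - 4679}{- \frac{2941327}{764}} = \left(1178 \cdot \frac{59079}{21322661} - 4679\right) \left(- \frac{764}{2941327}\right) = \left(\frac{69595062}{21322661} - 4679\right) \left(- \frac{764}{2941327}\right) = \left(- \frac{99699135757}{21322661}\right) \left(- \frac{764}{2941327}\right) = \frac{76170139718348}{62716918511147}$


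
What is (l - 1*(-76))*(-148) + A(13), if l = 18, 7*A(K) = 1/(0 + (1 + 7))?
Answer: -779071/56 ≈ -13912.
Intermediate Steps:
A(K) = 1/56 (A(K) = 1/(7*(0 + (1 + 7))) = 1/(7*(0 + 8)) = (1/7)/8 = (1/7)*(1/8) = 1/56)
(l - 1*(-76))*(-148) + A(13) = (18 - 1*(-76))*(-148) + 1/56 = (18 + 76)*(-148) + 1/56 = 94*(-148) + 1/56 = -13912 + 1/56 = -779071/56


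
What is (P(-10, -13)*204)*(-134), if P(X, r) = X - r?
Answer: -82008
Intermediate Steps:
(P(-10, -13)*204)*(-134) = ((-10 - 1*(-13))*204)*(-134) = ((-10 + 13)*204)*(-134) = (3*204)*(-134) = 612*(-134) = -82008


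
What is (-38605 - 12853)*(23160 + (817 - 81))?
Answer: -1229640368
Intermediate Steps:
(-38605 - 12853)*(23160 + (817 - 81)) = -51458*(23160 + 736) = -51458*23896 = -1229640368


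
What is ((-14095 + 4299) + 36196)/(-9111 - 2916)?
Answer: -8800/4009 ≈ -2.1951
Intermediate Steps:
((-14095 + 4299) + 36196)/(-9111 - 2916) = (-9796 + 36196)/(-12027) = 26400*(-1/12027) = -8800/4009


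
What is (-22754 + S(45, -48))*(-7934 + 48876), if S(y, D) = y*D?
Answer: -1020028988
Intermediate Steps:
S(y, D) = D*y
(-22754 + S(45, -48))*(-7934 + 48876) = (-22754 - 48*45)*(-7934 + 48876) = (-22754 - 2160)*40942 = -24914*40942 = -1020028988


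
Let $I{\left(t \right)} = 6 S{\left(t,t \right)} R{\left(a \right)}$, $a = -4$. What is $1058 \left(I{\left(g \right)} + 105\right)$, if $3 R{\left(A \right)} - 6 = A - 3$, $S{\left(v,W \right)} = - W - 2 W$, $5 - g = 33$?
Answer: $-66654$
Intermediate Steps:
$g = -28$ ($g = 5 - 33 = -28$)
$S{\left(v,W \right)} = - 3 W$
$R{\left(A \right)} = 1 + \frac{A}{3}$ ($R{\left(A \right)} = 2 + \frac{A - 3}{3} = 2 + \frac{-3 + A}{3} = 2 + \left(-1 + \frac{A}{3}\right) = 1 + \frac{A}{3}$)
$I{\left(t \right)} = 6 t$ ($I{\left(t \right)} = 6 \left(- 3 t\right) \left(1 + \frac{1}{3} \left(-4\right)\right) = - 18 t \left(1 - \frac{4}{3}\right) = - 18 t \left(- \frac{1}{3}\right) = 6 t$)
$1058 \left(I{\left(g \right)} + 105\right) = 1058 \left(6 \left(-28\right) + 105\right) = 1058 \left(-168 + 105\right) = 1058 \left(-63\right) = -66654$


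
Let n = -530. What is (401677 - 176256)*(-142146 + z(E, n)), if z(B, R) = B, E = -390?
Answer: -32130607656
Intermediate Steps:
(401677 - 176256)*(-142146 + z(E, n)) = (401677 - 176256)*(-142146 - 390) = 225421*(-142536) = -32130607656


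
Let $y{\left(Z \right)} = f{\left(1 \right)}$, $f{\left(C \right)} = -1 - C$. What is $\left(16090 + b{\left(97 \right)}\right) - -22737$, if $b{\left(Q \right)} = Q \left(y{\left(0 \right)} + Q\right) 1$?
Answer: $48042$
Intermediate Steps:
$y{\left(Z \right)} = -2$ ($y{\left(Z \right)} = -1 - 1 = -2$)
$b{\left(Q \right)} = Q \left(-2 + Q\right)$ ($b{\left(Q \right)} = Q \left(-2 + Q\right) 1 = Q \left(-2 + Q\right)$)
$\left(16090 + b{\left(97 \right)}\right) - -22737 = \left(16090 + 97 \left(-2 + 97\right)\right) - -22737 = \left(16090 + 97 \cdot 95\right) + 22737 = \left(16090 + 9215\right) + 22737 = 25305 + 22737 = 48042$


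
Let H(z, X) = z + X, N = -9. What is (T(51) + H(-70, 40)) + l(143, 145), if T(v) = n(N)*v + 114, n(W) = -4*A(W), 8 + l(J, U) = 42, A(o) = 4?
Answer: -698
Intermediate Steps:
l(J, U) = 34 (l(J, U) = -8 + 42 = 34)
n(W) = -16 (n(W) = -4*4 = -16)
T(v) = 114 - 16*v (T(v) = -16*v + 114 = 114 - 16*v)
H(z, X) = X + z
(T(51) + H(-70, 40)) + l(143, 145) = ((114 - 16*51) + (40 - 70)) + 34 = ((114 - 816) - 30) + 34 = (-702 - 30) + 34 = -732 + 34 = -698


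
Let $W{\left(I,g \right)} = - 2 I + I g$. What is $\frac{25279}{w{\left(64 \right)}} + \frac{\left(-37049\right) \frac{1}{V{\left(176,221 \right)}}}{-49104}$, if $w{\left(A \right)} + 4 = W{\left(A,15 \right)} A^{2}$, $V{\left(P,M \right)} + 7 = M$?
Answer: $\frac{10886008471}{994743037728} \approx 0.010944$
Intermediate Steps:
$V{\left(P,M \right)} = -7 + M$
$w{\left(A \right)} = -4 + 13 A^{3}$ ($w{\left(A \right)} = -4 + A \left(-2 + 15\right) A^{2} = -4 + A 13 A^{2} = -4 + 13 A A^{2} = -4 + 13 A^{3}$)
$\frac{25279}{w{\left(64 \right)}} + \frac{\left(-37049\right) \frac{1}{V{\left(176,221 \right)}}}{-49104} = \frac{25279}{-4 + 13 \cdot 64^{3}} + \frac{\left(-37049\right) \frac{1}{-7 + 221}}{-49104} = \frac{25279}{-4 + 13 \cdot 262144} + - \frac{37049}{214} \left(- \frac{1}{49104}\right) = \frac{25279}{-4 + 3407872} + \left(-37049\right) \frac{1}{214} \left(- \frac{1}{49104}\right) = \frac{25279}{3407868} - - \frac{37049}{10508256} = 25279 \cdot \frac{1}{3407868} + \frac{37049}{10508256} = \frac{25279}{3407868} + \frac{37049}{10508256} = \frac{10886008471}{994743037728}$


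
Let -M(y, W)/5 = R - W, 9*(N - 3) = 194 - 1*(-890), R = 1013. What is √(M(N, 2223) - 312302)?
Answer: 6*I*√8507 ≈ 553.4*I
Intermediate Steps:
N = 1111/9 (N = 3 + (194 - 1*(-890))/9 = 3 + (194 + 890)/9 = 3 + (⅑)*1084 = 3 + 1084/9 = 1111/9 ≈ 123.44)
M(y, W) = -5065 + 5*W (M(y, W) = -5*(1013 - W) = -5065 + 5*W)
√(M(N, 2223) - 312302) = √((-5065 + 5*2223) - 312302) = √((-5065 + 11115) - 312302) = √(6050 - 312302) = √(-306252) = 6*I*√8507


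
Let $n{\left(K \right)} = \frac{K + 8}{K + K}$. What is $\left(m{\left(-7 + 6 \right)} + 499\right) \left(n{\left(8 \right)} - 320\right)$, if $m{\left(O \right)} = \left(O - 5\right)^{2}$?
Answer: $-170665$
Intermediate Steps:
$m{\left(O \right)} = \left(-5 + O\right)^{2}$
$n{\left(K \right)} = \frac{8 + K}{2 K}$
$\left(m{\left(-7 + 6 \right)} + 499\right) \left(n{\left(8 \right)} - 320\right) = \left(\left(-5 + \left(-7 + 6\right)\right)^{2} + 499\right) \left(\frac{8 + 8}{2 \cdot 8} - 320\right) = \left(\left(-5 - 1\right)^{2} + 499\right) \left(\frac{1}{2} \cdot \frac{1}{8} \cdot 16 - 320\right) = \left(\left(-6\right)^{2} + 499\right) \left(1 - 320\right) = \left(36 + 499\right) \left(-319\right) = 535 \left(-319\right) = -170665$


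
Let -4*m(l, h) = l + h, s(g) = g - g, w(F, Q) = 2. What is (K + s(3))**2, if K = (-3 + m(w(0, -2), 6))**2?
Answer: 625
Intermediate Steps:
s(g) = 0
m(l, h) = -h/4 - l/4 (m(l, h) = -(l + h)/4 = -(h + l)/4 = -h/4 - l/4)
K = 25 (K = (-3 + (-1/4*6 - 1/4*2))**2 = (-3 + (-3/2 - 1/2))**2 = (-3 - 2)**2 = (-5)**2 = 25)
(K + s(3))**2 = (25 + 0)**2 = 25**2 = 625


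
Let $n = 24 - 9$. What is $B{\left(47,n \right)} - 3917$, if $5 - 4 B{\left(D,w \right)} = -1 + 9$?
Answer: $- \frac{15671}{4} \approx -3917.8$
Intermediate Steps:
$n = 15$
$B{\left(D,w \right)} = - \frac{3}{4}$ ($B{\left(D,w \right)} = \frac{5}{4} - \frac{-1 + 9}{4} = \frac{5}{4} - 2 = - \frac{3}{4}$)
$B{\left(47,n \right)} - 3917 = - \frac{3}{4} - 3917 = - \frac{15671}{4}$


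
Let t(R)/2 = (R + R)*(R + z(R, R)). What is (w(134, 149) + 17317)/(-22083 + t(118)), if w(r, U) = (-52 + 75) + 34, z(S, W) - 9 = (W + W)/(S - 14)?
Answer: 225862/506117 ≈ 0.44626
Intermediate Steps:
z(S, W) = 9 + 2*W/(-14 + S) (z(S, W) = 9 + (W + W)/(S - 14) = 9 + (2*W)/(-14 + S) = 9 + 2*W/(-14 + S))
w(r, U) = 57 (w(r, U) = 23 + 34 = 57)
t(R) = 4*R*(R + (-126 + 11*R)/(-14 + R)) (t(R) = 2*((R + R)*(R + (-126 + 2*R + 9*R)/(-14 + R))) = 2*((2*R)*(R + (-126 + 11*R)/(-14 + R))) = 2*(2*R*(R + (-126 + 11*R)/(-14 + R))) = 4*R*(R + (-126 + 11*R)/(-14 + R)))
(w(134, 149) + 17317)/(-22083 + t(118)) = (57 + 17317)/(-22083 + 4*118*(-126 + 118² - 3*118)/(-14 + 118)) = 17374/(-22083 + 4*118*(-126 + 13924 - 354)/104) = 17374/(-22083 + 4*118*(1/104)*13444) = 17374/(-22083 + 793196/13) = 17374/(506117/13) = 17374*(13/506117) = 225862/506117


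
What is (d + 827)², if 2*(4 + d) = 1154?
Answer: 1960000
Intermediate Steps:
d = 573 (d = -4 + (½)*1154 = -4 + 577 = 573)
(d + 827)² = (573 + 827)² = 1400² = 1960000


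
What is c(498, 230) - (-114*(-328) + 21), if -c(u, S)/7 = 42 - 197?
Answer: -36328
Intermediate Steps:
c(u, S) = 1085 (c(u, S) = -7*(42 - 197) = -7*(-155) = 1085)
c(498, 230) - (-114*(-328) + 21) = 1085 - (-114*(-328) + 21) = 1085 - (37392 + 21) = 1085 - 1*37413 = 1085 - 37413 = -36328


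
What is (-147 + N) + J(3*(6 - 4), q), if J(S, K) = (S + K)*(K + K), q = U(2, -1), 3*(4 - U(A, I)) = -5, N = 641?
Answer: 5636/9 ≈ 626.22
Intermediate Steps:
U(A, I) = 17/3 (U(A, I) = 4 - 1/3*(-5) = 4 + 5/3 = 17/3)
q = 17/3 ≈ 5.6667
J(S, K) = 2*K*(K + S) (J(S, K) = (K + S)*(2*K) = 2*K*(K + S))
(-147 + N) + J(3*(6 - 4), q) = (-147 + 641) + 2*(17/3)*(17/3 + 3*(6 - 4)) = 494 + 2*(17/3)*(17/3 + 3*2) = 494 + 2*(17/3)*(17/3 + 6) = 494 + 2*(17/3)*(35/3) = 494 + 1190/9 = 5636/9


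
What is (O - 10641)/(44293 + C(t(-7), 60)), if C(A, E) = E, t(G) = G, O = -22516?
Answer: -33157/44353 ≈ -0.74757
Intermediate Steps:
(O - 10641)/(44293 + C(t(-7), 60)) = (-22516 - 10641)/(44293 + 60) = -33157/44353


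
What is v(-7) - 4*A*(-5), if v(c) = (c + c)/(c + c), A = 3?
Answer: 61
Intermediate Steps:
v(c) = 1 (v(c) = (2*c)/((2*c)) = (2*c)*(1/(2*c)) = 1)
v(-7) - 4*A*(-5) = 1 - 4*3*(-5) = 1 - 12*(-5) = 1 - 1*(-60) = 1 + 60 = 61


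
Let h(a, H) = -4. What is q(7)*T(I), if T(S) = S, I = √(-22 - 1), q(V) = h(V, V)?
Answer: -4*I*√23 ≈ -19.183*I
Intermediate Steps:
q(V) = -4
I = I*√23 (I = √(-23) = I*√23 ≈ 4.7958*I)
q(7)*T(I) = -4*I*√23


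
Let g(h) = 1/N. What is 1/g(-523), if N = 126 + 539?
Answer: 665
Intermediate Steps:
N = 665
g(h) = 1/665
1/g(-523) = 1/(1/665) = 665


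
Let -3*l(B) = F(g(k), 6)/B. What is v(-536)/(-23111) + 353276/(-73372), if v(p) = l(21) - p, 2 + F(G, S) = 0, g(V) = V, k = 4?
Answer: -11746480807/2427934509 ≈ -4.8381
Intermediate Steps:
F(G, S) = -2 (F(G, S) = -2 + 0 = -2)
l(B) = 2/(3*B) (l(B) = -(-2)/(3*B) = 2/(3*B))
v(p) = 2/63 - p (v(p) = (2/3)/21 - p = (2/3)*(1/21) - p = 2/63 - p)
v(-536)/(-23111) + 353276/(-73372) = (2/63 - 1*(-536))/(-23111) + 353276/(-73372) = (2/63 + 536)*(-1/23111) + 353276*(-1/73372) = (33770/63)*(-1/23111) - 88319/18343 = -3070/132363 - 88319/18343 = -11746480807/2427934509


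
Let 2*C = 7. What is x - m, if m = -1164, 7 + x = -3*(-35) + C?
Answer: 2531/2 ≈ 1265.5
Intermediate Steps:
C = 7/2 (C = (½)*7 = 7/2 ≈ 3.5000)
x = 203/2 (x = -7 + (-3*(-35) + 7/2) = -7 + (105 + 7/2) = -7 + 217/2 = 203/2 ≈ 101.50)
x - m = 203/2 - 1*(-1164) = 203/2 + 1164 = 2531/2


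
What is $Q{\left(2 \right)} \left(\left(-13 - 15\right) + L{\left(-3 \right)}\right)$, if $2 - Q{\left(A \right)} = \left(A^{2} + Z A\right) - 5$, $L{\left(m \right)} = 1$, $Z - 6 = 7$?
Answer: $621$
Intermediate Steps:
$Z = 13$ ($Z = 6 + 7 = 13$)
$Q{\left(A \right)} = 7 - A^{2} - 13 A$ ($Q{\left(A \right)} = 2 - \left(\left(A^{2} + 13 A\right) - 5\right) = 2 - \left(-5 + A^{2} + 13 A\right) = 7 - A^{2} - 13 A$)
$Q{\left(2 \right)} \left(\left(-13 - 15\right) + L{\left(-3 \right)}\right) = \left(7 - 2^{2} - 26\right) \left(\left(-13 - 15\right) + 1\right) = \left(7 - 4 - 26\right) \left(\left(-13 - 15\right) + 1\right) = \left(7 - 4 - 26\right) \left(-28 + 1\right) = \left(-23\right) \left(-27\right) = 621$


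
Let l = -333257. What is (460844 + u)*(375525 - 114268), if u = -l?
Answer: 207464444957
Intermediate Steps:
u = 333257 (u = -1*(-333257) = 333257)
(460844 + u)*(375525 - 114268) = (460844 + 333257)*(375525 - 114268) = 794101*261257 = 207464444957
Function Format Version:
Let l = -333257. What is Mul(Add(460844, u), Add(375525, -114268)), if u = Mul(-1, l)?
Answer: 207464444957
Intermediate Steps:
u = 333257 (u = Mul(-1, -333257) = 333257)
Mul(Add(460844, u), Add(375525, -114268)) = Mul(Add(460844, 333257), Add(375525, -114268)) = Mul(794101, 261257) = 207464444957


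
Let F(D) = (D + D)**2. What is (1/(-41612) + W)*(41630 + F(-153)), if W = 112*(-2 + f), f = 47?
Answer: 14184295688207/20806 ≈ 6.8174e+8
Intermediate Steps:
F(D) = 4*D**2 (F(D) = (2*D)**2 = 4*D**2)
W = 5040 (W = 112*(-2 + 47) = 112*45 = 5040)
(1/(-41612) + W)*(41630 + F(-153)) = (1/(-41612) + 5040)*(41630 + 4*(-153)**2) = (-1/41612 + 5040)*(41630 + 4*23409) = 209724479*(41630 + 93636)/41612 = (209724479/41612)*135266 = 14184295688207/20806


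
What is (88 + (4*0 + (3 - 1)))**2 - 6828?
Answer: 1272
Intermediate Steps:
(88 + (4*0 + (3 - 1)))**2 - 6828 = (88 + (0 + 2))**2 - 6828 = (88 + 2)**2 - 6828 = 90**2 - 6828 = 8100 - 6828 = 1272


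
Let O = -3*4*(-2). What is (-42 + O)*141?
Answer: -2538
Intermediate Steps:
O = 24 (O = -12*(-2) = 24)
(-42 + O)*141 = (-42 + 24)*141 = -18*141 = -2538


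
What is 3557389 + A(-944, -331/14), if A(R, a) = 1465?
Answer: 3558854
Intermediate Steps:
3557389 + A(-944, -331/14) = 3557389 + 1465 = 3558854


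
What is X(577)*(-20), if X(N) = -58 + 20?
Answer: 760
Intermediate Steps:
X(N) = -38
X(577)*(-20) = -38*(-20) = 760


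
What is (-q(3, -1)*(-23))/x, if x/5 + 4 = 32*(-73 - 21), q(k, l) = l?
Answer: 23/15060 ≈ 0.0015272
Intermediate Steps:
x = -15060 (x = -20 + 5*(32*(-73 - 21)) = -20 + 5*(32*(-94)) = -20 + 5*(-3008) = -20 - 15040 = -15060)
(-q(3, -1)*(-23))/x = (-1*(-1)*(-23))/(-15060) = (1*(-23))*(-1/15060) = -23*(-1/15060) = 23/15060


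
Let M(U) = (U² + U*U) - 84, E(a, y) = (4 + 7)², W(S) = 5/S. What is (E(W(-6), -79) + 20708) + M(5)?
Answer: 20795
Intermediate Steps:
E(a, y) = 121 (E(a, y) = 11² = 121)
M(U) = -84 + 2*U² (M(U) = (U² + U²) - 84 = 2*U² - 84 = -84 + 2*U²)
(E(W(-6), -79) + 20708) + M(5) = (121 + 20708) + (-84 + 2*5²) = 20829 + (-84 + 2*25) = 20829 + (-84 + 50) = 20829 - 34 = 20795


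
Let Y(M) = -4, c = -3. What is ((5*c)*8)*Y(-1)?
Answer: 480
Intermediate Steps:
((5*c)*8)*Y(-1) = ((5*(-3))*8)*(-4) = -15*8*(-4) = -120*(-4) = 480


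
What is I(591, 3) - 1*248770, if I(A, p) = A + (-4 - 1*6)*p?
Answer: -248209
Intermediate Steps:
I(A, p) = A - 10*p (I(A, p) = A + (-4 - 6)*p = A - 10*p)
I(591, 3) - 1*248770 = (591 - 10*3) - 1*248770 = (591 - 30) - 248770 = 561 - 248770 = -248209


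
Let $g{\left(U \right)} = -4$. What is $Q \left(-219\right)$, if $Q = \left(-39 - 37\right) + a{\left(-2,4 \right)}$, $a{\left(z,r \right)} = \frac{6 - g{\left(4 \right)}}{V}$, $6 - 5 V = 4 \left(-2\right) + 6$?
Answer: $\frac{61101}{4} \approx 15275.0$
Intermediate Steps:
$V = \frac{8}{5}$ ($V = \frac{6}{5} - \frac{4 \left(-2\right) + 6}{5} = \frac{6}{5} - \frac{-8 + 6}{5} = \frac{6}{5} - - \frac{2}{5} = \frac{6}{5} + \frac{2}{5} = \frac{8}{5} \approx 1.6$)
$a{\left(z,r \right)} = \frac{25}{4}$ ($a{\left(z,r \right)} = \frac{6 - -4}{\frac{8}{5}} = \left(6 + 4\right) \frac{5}{8} = 10 \cdot \frac{5}{8} = \frac{25}{4}$)
$Q = - \frac{279}{4}$ ($Q = \left(-39 - 37\right) + \frac{25}{4} = -76 + \frac{25}{4} = - \frac{279}{4} \approx -69.75$)
$Q \left(-219\right) = \left(- \frac{279}{4}\right) \left(-219\right) = \frac{61101}{4}$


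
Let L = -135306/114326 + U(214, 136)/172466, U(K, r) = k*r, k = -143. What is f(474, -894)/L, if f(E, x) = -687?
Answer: 3386454504573/6389774161 ≈ 529.98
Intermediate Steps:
U(K, r) = -143*r
L = -6389774161/4929336979 (L = -135306/114326 - 143*136/172466 = -135306*1/114326 - 19448*1/172466 = -67653/57163 - 9724/86233 = -6389774161/4929336979 ≈ -1.2963)
f(474, -894)/L = -687/(-6389774161/4929336979) = -687*(-4929336979/6389774161) = 3386454504573/6389774161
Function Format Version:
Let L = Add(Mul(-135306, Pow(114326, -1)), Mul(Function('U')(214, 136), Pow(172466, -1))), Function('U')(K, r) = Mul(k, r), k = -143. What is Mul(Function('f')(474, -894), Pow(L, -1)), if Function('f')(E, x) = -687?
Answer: Rational(3386454504573, 6389774161) ≈ 529.98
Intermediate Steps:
Function('U')(K, r) = Mul(-143, r)
L = Rational(-6389774161, 4929336979) (L = Add(Mul(-135306, Pow(114326, -1)), Mul(Mul(-143, 136), Pow(172466, -1))) = Add(Mul(-135306, Rational(1, 114326)), Mul(-19448, Rational(1, 172466))) = Add(Rational(-67653, 57163), Rational(-9724, 86233)) = Rational(-6389774161, 4929336979) ≈ -1.2963)
Mul(Function('f')(474, -894), Pow(L, -1)) = Mul(-687, Pow(Rational(-6389774161, 4929336979), -1)) = Mul(-687, Rational(-4929336979, 6389774161)) = Rational(3386454504573, 6389774161)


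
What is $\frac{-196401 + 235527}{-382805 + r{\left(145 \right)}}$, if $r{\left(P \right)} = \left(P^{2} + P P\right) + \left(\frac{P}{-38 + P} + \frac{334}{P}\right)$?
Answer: $- \frac{101173315}{881126177} \approx -0.11482$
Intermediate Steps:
$r{\left(P \right)} = 2 P^{2} + \frac{334}{P} + \frac{P}{-38 + P}$ ($r{\left(P \right)} = \left(P^{2} + P^{2}\right) + \left(\frac{334}{P} + \frac{P}{-38 + P}\right) = 2 P^{2} + \left(\frac{334}{P} + \frac{P}{-38 + P}\right) = 2 P^{2} + \frac{334}{P} + \frac{P}{-38 + P}$)
$\frac{-196401 + 235527}{-382805 + r{\left(145 \right)}} = \frac{-196401 + 235527}{-382805 + \frac{-12692 + 145^{2} - 76 \cdot 145^{3} + 2 \cdot 145^{4} + 334 \cdot 145}{145 \left(-38 + 145\right)}} = \frac{39126}{-382805 + \frac{-12692 + 21025 - 231695500 + 2 \cdot 442050625 + 48430}{145 \cdot 107}} = \frac{39126}{-382805 + \frac{1}{145} \cdot \frac{1}{107} \left(-12692 + 21025 - 231695500 + 884101250 + 48430\right)} = \frac{39126}{-382805 + \frac{1}{145} \cdot \frac{1}{107} \cdot 652462513} = \frac{39126}{-382805 + \frac{652462513}{15515}} = \frac{39126}{- \frac{5286757062}{15515}} = 39126 \left(- \frac{15515}{5286757062}\right) = - \frac{101173315}{881126177}$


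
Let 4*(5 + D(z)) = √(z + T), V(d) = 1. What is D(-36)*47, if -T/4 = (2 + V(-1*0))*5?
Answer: -235 + 47*I*√6 ≈ -235.0 + 115.13*I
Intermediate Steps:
T = -60 (T = -4*(2 + 1)*5 = -12*5 = -4*15 = -60)
D(z) = -5 + √(-60 + z)/4 (D(z) = -5 + √(z - 60)/4 = -5 + √(-60 + z)/4)
D(-36)*47 = (-5 + √(-60 - 36)/4)*47 = (-5 + √(-96)/4)*47 = (-5 + (4*I*√6)/4)*47 = (-5 + I*√6)*47 = -235 + 47*I*√6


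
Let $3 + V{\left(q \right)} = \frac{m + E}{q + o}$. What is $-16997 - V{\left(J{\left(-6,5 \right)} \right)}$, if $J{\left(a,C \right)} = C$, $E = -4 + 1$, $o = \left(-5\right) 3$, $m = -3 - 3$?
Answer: $- \frac{169949}{10} \approx -16995.0$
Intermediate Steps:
$m = -6$ ($m = -3 - 3 = -6$)
$o = -15$
$E = -3$
$V{\left(q \right)} = -3 - \frac{9}{-15 + q}$ ($V{\left(q \right)} = -3 + \frac{-6 - 3}{q - 15} = -3 - \frac{9}{-15 + q}$)
$-16997 - V{\left(J{\left(-6,5 \right)} \right)} = -16997 - \frac{3 \left(12 - 5\right)}{-15 + 5} = -16997 - \frac{3 \left(12 - 5\right)}{-10} = -16997 - 3 \left(- \frac{1}{10}\right) 7 = -16997 - - \frac{21}{10} = -16997 + \frac{21}{10} = - \frac{169949}{10}$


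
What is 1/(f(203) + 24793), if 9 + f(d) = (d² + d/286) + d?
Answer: 286/18932259 ≈ 1.5106e-5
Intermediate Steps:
f(d) = -9 + d² + 287*d/286 (f(d) = -9 + ((d² + d/286) + d) = -9 + (d² + 287*d/286) = -9 + d² + 287*d/286)
1/(f(203) + 24793) = 1/((-9 + 203² + (287/286)*203) + 24793) = 1/((-9 + 41209 + 58261/286) + 24793) = 1/(11841461/286 + 24793) = 1/(18932259/286) = 286/18932259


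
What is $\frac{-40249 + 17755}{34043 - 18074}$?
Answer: $- \frac{7498}{5323} \approx -1.4086$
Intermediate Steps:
$\frac{-40249 + 17755}{34043 - 18074} = - \frac{22494}{15969} = \left(-22494\right) \frac{1}{15969} = - \frac{7498}{5323}$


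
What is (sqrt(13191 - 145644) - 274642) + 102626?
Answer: -172016 + 3*I*sqrt(14717) ≈ -1.7202e+5 + 363.94*I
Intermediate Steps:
(sqrt(13191 - 145644) - 274642) + 102626 = (sqrt(-132453) - 274642) + 102626 = (3*I*sqrt(14717) - 274642) + 102626 = (-274642 + 3*I*sqrt(14717)) + 102626 = -172016 + 3*I*sqrt(14717)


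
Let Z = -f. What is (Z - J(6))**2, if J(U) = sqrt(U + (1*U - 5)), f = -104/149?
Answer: 166223/22201 - 208*sqrt(7)/149 ≈ 3.7938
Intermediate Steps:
f = -104/149 (f = -104*1/149 = -104/149 ≈ -0.69799)
J(U) = sqrt(-5 + 2*U) (J(U) = sqrt(U + (U - 5)) = sqrt(U + (-5 + U)) = sqrt(-5 + 2*U))
Z = 104/149 (Z = -1*(-104/149) = 104/149 ≈ 0.69799)
(Z - J(6))**2 = (104/149 - sqrt(-5 + 2*6))**2 = (104/149 - sqrt(-5 + 12))**2 = (104/149 - sqrt(7))**2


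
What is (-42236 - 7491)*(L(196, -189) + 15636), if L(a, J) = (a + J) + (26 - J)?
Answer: -788570766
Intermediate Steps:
L(a, J) = 26 + a (L(a, J) = (J + a) + (26 - J) = 26 + a)
(-42236 - 7491)*(L(196, -189) + 15636) = (-42236 - 7491)*((26 + 196) + 15636) = -49727*(222 + 15636) = -49727*15858 = -788570766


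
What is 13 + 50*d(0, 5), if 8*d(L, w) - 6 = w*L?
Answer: 101/2 ≈ 50.500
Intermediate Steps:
d(L, w) = ¾ + L*w/8 (d(L, w) = ¾ + (w*L)/8 = ¾ + (L*w)/8 = ¾ + L*w/8)
13 + 50*d(0, 5) = 13 + 50*(¾ + (⅛)*0*5) = 13 + 50*(¾ + 0) = 13 + 50*(¾) = 13 + 75/2 = 101/2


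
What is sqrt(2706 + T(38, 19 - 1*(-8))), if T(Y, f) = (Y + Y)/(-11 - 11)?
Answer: 4*sqrt(20438)/11 ≈ 51.986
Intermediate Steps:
T(Y, f) = -Y/11 (T(Y, f) = (2*Y)/(-22) = (2*Y)*(-1/22) = -Y/11)
sqrt(2706 + T(38, 19 - 1*(-8))) = sqrt(2706 - 1/11*38) = sqrt(2706 - 38/11) = sqrt(29728/11) = 4*sqrt(20438)/11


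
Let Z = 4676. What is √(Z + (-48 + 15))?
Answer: √4643 ≈ 68.140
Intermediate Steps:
√(Z + (-48 + 15)) = √(4676 + (-48 + 15)) = √(4676 - 33) = √4643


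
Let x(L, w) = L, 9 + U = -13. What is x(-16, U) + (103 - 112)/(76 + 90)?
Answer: -2665/166 ≈ -16.054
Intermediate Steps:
U = -22 (U = -9 - 13 = -22)
x(-16, U) + (103 - 112)/(76 + 90) = -16 + (103 - 112)/(76 + 90) = -16 - 9/166 = -2665/166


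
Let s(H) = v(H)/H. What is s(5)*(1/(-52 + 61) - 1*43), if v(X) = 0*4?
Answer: 0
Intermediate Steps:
v(X) = 0
s(H) = 0 (s(H) = 0/H = 0)
s(5)*(1/(-52 + 61) - 1*43) = 0*(1/(-52 + 61) - 1*43) = 0*(1/9 - 43) = 0*(⅑ - 43) = 0*(-386/9) = 0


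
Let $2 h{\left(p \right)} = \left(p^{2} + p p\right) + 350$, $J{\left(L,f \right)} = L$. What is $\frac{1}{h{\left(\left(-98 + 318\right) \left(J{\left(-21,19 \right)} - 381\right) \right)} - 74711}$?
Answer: $\frac{1}{7821559064} \approx 1.2785 \cdot 10^{-10}$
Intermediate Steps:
$h{\left(p \right)} = 175 + p^{2}$ ($h{\left(p \right)} = \frac{\left(p^{2} + p p\right) + 350}{2} = \frac{\left(p^{2} + p^{2}\right) + 350}{2} = \frac{2 p^{2} + 350}{2} = \frac{350 + 2 p^{2}}{2} = 175 + p^{2}$)
$\frac{1}{h{\left(\left(-98 + 318\right) \left(J{\left(-21,19 \right)} - 381\right) \right)} - 74711} = \frac{1}{\left(175 + \left(\left(-98 + 318\right) \left(-21 - 381\right)\right)^{2}\right) - 74711} = \frac{1}{\left(175 + \left(220 \left(-402\right)\right)^{2}\right) - 74711} = \frac{1}{\left(175 + \left(-88440\right)^{2}\right) - 74711} = \frac{1}{\left(175 + 7821633600\right) - 74711} = \frac{1}{7821633775 - 74711} = \frac{1}{7821559064}$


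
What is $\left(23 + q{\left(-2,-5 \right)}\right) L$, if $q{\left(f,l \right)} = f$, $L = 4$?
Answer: $84$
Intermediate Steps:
$\left(23 + q{\left(-2,-5 \right)}\right) L = \left(23 - 2\right) 4 = 21 \cdot 4 = 84$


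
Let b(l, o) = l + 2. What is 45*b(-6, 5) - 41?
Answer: -221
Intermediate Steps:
b(l, o) = 2 + l
45*b(-6, 5) - 41 = 45*(2 - 6) - 41 = 45*(-4) - 41 = -180 - 41 = -221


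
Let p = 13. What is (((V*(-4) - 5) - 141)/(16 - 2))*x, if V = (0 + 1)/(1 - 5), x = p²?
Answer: -24505/14 ≈ -1750.4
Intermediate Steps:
x = 169 (x = 13² = 169)
V = -¼ (V = 1/(-4) = 1*(-¼) = -¼ ≈ -0.25000)
(((V*(-4) - 5) - 141)/(16 - 2))*x = (((-¼*(-4) - 5) - 141)/(16 - 2))*169 = (((1 - 5) - 141)/14)*169 = ((-4 - 141)*(1/14))*169 = -145*1/14*169 = -145/14*169 = -24505/14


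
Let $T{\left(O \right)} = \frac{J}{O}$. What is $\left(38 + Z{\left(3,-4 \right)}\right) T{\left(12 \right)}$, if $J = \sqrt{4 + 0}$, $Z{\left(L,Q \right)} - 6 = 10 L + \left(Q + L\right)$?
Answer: $\frac{73}{6} \approx 12.167$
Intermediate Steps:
$Z{\left(L,Q \right)} = 6 + Q + 11 L$ ($Z{\left(L,Q \right)} = 6 + \left(10 L + \left(Q + L\right)\right) = 6 + \left(10 L + \left(L + Q\right)\right) = 6 + \left(Q + 11 L\right) = 6 + Q + 11 L$)
$J = 2$ ($J = \sqrt{4} = 2$)
$T{\left(O \right)} = \frac{2}{O}$
$\left(38 + Z{\left(3,-4 \right)}\right) T{\left(12 \right)} = \left(38 + \left(6 - 4 + 11 \cdot 3\right)\right) \frac{2}{12} = \left(38 + \left(6 - 4 + 33\right)\right) 2 \cdot \frac{1}{12} = \left(38 + 35\right) \frac{1}{6} = 73 \cdot \frac{1}{6} = \frac{73}{6}$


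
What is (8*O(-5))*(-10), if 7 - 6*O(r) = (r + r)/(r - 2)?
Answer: -520/7 ≈ -74.286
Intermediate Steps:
O(r) = 7/6 - r/(3*(-2 + r)) (O(r) = 7/6 - (r + r)/(6*(r - 2)) = 7/6 - 2*r/(6*(-2 + r)) = 7/6 - r/(3*(-2 + r)))
(8*O(-5))*(-10) = (8*((-14 + 5*(-5))/(6*(-2 - 5))))*(-10) = (8*((⅙)*(-14 - 25)/(-7)))*(-10) = (8*((⅙)*(-⅐)*(-39)))*(-10) = (8*(13/14))*(-10) = (52/7)*(-10) = -520/7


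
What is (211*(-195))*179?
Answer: -7364955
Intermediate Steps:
(211*(-195))*179 = -41145*179 = -7364955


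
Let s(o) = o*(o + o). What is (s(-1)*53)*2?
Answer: 212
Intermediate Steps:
s(o) = 2*o² (s(o) = o*(2*o) = 2*o²)
(s(-1)*53)*2 = ((2*(-1)²)*53)*2 = ((2*1)*53)*2 = (2*53)*2 = 106*2 = 212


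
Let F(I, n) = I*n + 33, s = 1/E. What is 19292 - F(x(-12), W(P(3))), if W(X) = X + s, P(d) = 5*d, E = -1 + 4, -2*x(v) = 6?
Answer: 19305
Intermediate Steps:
x(v) = -3 (x(v) = -½*6 = -3)
E = 3
s = ⅓ (s = 1/3 = ⅓ ≈ 0.33333)
W(X) = ⅓ + X (W(X) = X + ⅓ = ⅓ + X)
F(I, n) = 33 + I*n
19292 - F(x(-12), W(P(3))) = 19292 - (33 - 3*(⅓ + 5*3)) = 19292 - (33 - 3*(⅓ + 15)) = 19292 - (33 - 3*46/3) = 19292 - (33 - 46) = 19292 - 1*(-13) = 19292 + 13 = 19305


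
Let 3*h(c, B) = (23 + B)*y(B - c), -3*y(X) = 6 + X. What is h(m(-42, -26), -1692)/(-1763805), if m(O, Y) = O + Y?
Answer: 2700442/15874245 ≈ 0.17011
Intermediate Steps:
y(X) = -2 - X/3 (y(X) = -(6 + X)/3 = -2 - X/3)
h(c, B) = (23 + B)*(-2 - B/3 + c/3)/3 (h(c, B) = ((23 + B)*(-2 - (B - c)/3))/3 = ((23 + B)*(-2 + (-B/3 + c/3)))/3 = ((23 + B)*(-2 - B/3 + c/3))/3 = (23 + B)*(-2 - B/3 + c/3)/3)
h(m(-42, -26), -1692)/(-1763805) = -(23 - 1692)*(6 - 1692 - (-42 - 26))/9/(-1763805) = -⅑*(-1669)*(6 - 1692 - 1*(-68))*(-1/1763805) = -⅑*(-1669)*(6 - 1692 + 68)*(-1/1763805) = -⅑*(-1669)*(-1618)*(-1/1763805) = -2700442/9*(-1/1763805) = 2700442/15874245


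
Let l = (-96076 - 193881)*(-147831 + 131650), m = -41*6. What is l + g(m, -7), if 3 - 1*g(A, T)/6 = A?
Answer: 4691795711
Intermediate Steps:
m = -246
g(A, T) = 18 - 6*A
l = 4691794217 (l = -289957*(-16181) = 4691794217)
l + g(m, -7) = 4691794217 + (18 - 6*(-246)) = 4691794217 + (18 + 1476) = 4691794217 + 1494 = 4691795711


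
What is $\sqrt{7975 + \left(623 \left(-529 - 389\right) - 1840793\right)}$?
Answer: $2 i \sqrt{601183} \approx 1550.7 i$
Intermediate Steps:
$\sqrt{7975 + \left(623 \left(-529 - 389\right) - 1840793\right)} = \sqrt{7975 + \left(623 \left(-918\right) - 1840793\right)} = \sqrt{7975 - 2412707} = \sqrt{-2404732} = 2 i \sqrt{601183}$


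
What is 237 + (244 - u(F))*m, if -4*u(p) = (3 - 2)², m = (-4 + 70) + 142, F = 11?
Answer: 51041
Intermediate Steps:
m = 208 (m = 66 + 142 = 208)
u(p) = -¼ (u(p) = -(3 - 2)²/4 = -¼*1² = -¼*1 = -¼)
237 + (244 - u(F))*m = 237 + (244 - 1*(-¼))*208 = 237 + (244 + ¼)*208 = 237 + (977/4)*208 = 237 + 50804 = 51041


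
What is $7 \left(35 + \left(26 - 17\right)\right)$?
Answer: $308$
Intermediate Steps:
$7 \left(35 + \left(26 - 17\right)\right) = 7 \left(35 + 9\right) = 7 \cdot 44 = 308$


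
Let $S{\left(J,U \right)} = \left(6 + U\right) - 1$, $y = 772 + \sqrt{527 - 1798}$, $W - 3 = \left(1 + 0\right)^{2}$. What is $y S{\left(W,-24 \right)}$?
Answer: $-14668 - 19 i \sqrt{1271} \approx -14668.0 - 677.37 i$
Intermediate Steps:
$W = 4$ ($W = 3 + \left(1 + 0\right)^{2} = 3 + 1^{2} = 3 + 1 = 4$)
$y = 772 + i \sqrt{1271}$ ($y = 772 + \sqrt{-1271} = 772 + i \sqrt{1271} \approx 772.0 + 35.651 i$)
$S{\left(J,U \right)} = 5 + U$
$y S{\left(W,-24 \right)} = \left(772 + i \sqrt{1271}\right) \left(5 - 24\right) = \left(772 + i \sqrt{1271}\right) \left(-19\right) = -14668 - 19 i \sqrt{1271}$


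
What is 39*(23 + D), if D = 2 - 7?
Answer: 702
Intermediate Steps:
D = -5
39*(23 + D) = 39*(23 - 5) = 39*18 = 702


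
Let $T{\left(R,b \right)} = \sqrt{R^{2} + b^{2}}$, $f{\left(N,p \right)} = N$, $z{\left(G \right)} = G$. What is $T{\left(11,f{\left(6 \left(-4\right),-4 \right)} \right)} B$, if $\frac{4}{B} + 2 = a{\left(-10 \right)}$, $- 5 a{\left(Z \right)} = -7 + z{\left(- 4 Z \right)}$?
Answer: $- \frac{20 \sqrt{697}}{43} \approx -12.279$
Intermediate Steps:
$a{\left(Z \right)} = \frac{7}{5} + \frac{4 Z}{5}$ ($a{\left(Z \right)} = - \frac{-7 - 4 Z}{5} = \frac{7}{5} + \frac{4 Z}{5}$)
$B = - \frac{20}{43}$ ($B = \frac{4}{-2 + \left(\frac{7}{5} + \frac{4}{5} \left(-10\right)\right)} = \frac{4}{-2 + \left(\frac{7}{5} - 8\right)} = \frac{4}{-2 - \frac{33}{5}} = \frac{4}{- \frac{43}{5}} = 4 \left(- \frac{5}{43}\right) = - \frac{20}{43} \approx -0.46512$)
$T{\left(11,f{\left(6 \left(-4\right),-4 \right)} \right)} B = \sqrt{11^{2} + \left(6 \left(-4\right)\right)^{2}} \left(- \frac{20}{43}\right) = \sqrt{121 + \left(-24\right)^{2}} \left(- \frac{20}{43}\right) = \sqrt{121 + 576} \left(- \frac{20}{43}\right) = \sqrt{697} \left(- \frac{20}{43}\right) = - \frac{20 \sqrt{697}}{43}$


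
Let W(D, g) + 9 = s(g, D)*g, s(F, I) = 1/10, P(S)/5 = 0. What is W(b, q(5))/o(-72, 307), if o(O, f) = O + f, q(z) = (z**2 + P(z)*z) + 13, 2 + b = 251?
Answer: -26/1175 ≈ -0.022128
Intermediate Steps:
P(S) = 0 (P(S) = 5*0 = 0)
b = 249 (b = -2 + 251 = 249)
s(F, I) = 1/10
q(z) = 13 + z**2 (q(z) = (z**2 + 0*z) + 13 = (z**2 + 0) + 13 = z**2 + 13 = 13 + z**2)
W(D, g) = -9 + g/10
W(b, q(5))/o(-72, 307) = (-9 + (13 + 5**2)/10)/(-72 + 307) = (-9 + (13 + 25)/10)/235 = (-9 + (1/10)*38)*(1/235) = (-9 + 19/5)*(1/235) = -26/5*1/235 = -26/1175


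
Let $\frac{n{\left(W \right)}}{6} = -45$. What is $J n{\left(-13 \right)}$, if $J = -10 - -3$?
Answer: $1890$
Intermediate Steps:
$n{\left(W \right)} = -270$ ($n{\left(W \right)} = 6 \left(-45\right) = -270$)
$J = -7$ ($J = -10 + 3 = -7$)
$J n{\left(-13 \right)} = \left(-7\right) \left(-270\right) = 1890$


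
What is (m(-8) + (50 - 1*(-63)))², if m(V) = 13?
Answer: 15876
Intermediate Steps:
(m(-8) + (50 - 1*(-63)))² = (13 + (50 - 1*(-63)))² = (13 + (50 + 63))² = (13 + 113)² = 126² = 15876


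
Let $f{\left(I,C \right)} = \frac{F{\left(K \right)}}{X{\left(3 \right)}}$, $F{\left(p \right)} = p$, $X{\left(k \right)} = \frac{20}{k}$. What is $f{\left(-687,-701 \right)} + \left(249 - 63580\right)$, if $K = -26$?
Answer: $- \frac{633349}{10} \approx -63335.0$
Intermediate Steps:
$f{\left(I,C \right)} = - \frac{39}{10}$ ($f{\left(I,C \right)} = - \frac{26}{20 \cdot \frac{1}{3}} = - \frac{26}{\frac{20}{3}} = \left(-26\right) \frac{3}{20} = - \frac{39}{10}$)
$f{\left(-687,-701 \right)} + \left(249 - 63580\right) = - \frac{39}{10} + \left(249 - 63580\right) = - \frac{39}{10} - 63331 = - \frac{633349}{10}$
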